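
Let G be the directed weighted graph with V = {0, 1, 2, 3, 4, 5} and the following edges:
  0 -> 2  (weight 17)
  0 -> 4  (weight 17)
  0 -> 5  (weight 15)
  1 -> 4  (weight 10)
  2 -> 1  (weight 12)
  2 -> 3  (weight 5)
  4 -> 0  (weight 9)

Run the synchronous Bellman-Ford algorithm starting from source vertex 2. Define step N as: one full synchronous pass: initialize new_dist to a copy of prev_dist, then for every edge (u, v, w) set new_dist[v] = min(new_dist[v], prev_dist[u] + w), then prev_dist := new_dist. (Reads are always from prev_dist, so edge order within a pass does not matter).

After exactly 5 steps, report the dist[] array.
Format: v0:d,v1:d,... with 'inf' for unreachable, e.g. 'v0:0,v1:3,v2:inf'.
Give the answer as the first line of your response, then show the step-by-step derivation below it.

v0:31,v1:12,v2:0,v3:5,v4:22,v5:46

step 1: dist = v0:inf,v1:12,v2:0,v3:5,v4:inf,v5:inf
step 2: dist = v0:inf,v1:12,v2:0,v3:5,v4:22,v5:inf
step 3: dist = v0:31,v1:12,v2:0,v3:5,v4:22,v5:inf
step 4: dist = v0:31,v1:12,v2:0,v3:5,v4:22,v5:46
step 5: dist = v0:31,v1:12,v2:0,v3:5,v4:22,v5:46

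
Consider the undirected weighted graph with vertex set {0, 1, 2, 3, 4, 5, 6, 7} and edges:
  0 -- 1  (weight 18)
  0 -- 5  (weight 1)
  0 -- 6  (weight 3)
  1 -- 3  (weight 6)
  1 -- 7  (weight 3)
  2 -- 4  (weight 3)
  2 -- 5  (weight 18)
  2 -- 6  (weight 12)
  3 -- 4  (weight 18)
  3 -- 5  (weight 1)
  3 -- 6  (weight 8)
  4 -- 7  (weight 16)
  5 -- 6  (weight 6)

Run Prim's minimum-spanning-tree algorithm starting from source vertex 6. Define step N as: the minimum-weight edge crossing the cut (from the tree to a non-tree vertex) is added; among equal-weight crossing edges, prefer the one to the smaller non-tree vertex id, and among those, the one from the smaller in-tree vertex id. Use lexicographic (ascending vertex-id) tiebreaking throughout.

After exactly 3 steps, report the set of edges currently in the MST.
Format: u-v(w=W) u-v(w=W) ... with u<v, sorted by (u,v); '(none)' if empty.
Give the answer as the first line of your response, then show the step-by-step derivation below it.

0-5(w=1) 0-6(w=3) 3-5(w=1)

step 1: add edge 0-6 (w=3); MST = {0-6(w=3)}
step 2: add edge 0-5 (w=1); MST = {0-5(w=1) 0-6(w=3)}
step 3: add edge 3-5 (w=1); MST = {0-5(w=1) 0-6(w=3) 3-5(w=1)}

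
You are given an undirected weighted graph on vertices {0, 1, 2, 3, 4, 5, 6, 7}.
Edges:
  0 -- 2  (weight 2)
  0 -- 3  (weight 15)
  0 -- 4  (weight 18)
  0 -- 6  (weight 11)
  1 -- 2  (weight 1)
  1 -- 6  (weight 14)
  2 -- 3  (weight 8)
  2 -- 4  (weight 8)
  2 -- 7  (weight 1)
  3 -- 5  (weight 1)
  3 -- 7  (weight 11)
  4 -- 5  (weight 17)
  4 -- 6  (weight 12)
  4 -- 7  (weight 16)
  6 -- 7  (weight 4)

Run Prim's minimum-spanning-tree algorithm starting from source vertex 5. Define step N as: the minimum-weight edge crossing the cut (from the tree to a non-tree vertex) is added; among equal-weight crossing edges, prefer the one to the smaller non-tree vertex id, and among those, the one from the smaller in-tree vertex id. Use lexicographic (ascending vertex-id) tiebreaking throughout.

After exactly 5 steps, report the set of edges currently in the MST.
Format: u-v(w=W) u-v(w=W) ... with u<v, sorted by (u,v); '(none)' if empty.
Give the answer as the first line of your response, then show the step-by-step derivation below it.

0-2(w=2) 1-2(w=1) 2-3(w=8) 2-7(w=1) 3-5(w=1)

step 1: add edge 3-5 (w=1); MST = {3-5(w=1)}
step 2: add edge 2-3 (w=8); MST = {2-3(w=8) 3-5(w=1)}
step 3: add edge 1-2 (w=1); MST = {1-2(w=1) 2-3(w=8) 3-5(w=1)}
step 4: add edge 2-7 (w=1); MST = {1-2(w=1) 2-3(w=8) 2-7(w=1) 3-5(w=1)}
step 5: add edge 0-2 (w=2); MST = {0-2(w=2) 1-2(w=1) 2-3(w=8) 2-7(w=1) 3-5(w=1)}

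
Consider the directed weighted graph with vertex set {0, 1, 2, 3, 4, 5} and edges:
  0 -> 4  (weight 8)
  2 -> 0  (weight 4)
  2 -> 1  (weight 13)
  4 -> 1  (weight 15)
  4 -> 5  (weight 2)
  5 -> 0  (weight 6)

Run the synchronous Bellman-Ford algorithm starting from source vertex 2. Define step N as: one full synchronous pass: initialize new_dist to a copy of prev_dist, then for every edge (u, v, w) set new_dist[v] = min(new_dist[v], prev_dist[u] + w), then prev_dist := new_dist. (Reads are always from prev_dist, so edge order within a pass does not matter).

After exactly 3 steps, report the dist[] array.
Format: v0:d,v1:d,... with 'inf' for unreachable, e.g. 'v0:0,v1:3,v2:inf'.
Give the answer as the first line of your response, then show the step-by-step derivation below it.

v0:4,v1:13,v2:0,v3:inf,v4:12,v5:14

step 1: dist = v0:4,v1:13,v2:0,v3:inf,v4:inf,v5:inf
step 2: dist = v0:4,v1:13,v2:0,v3:inf,v4:12,v5:inf
step 3: dist = v0:4,v1:13,v2:0,v3:inf,v4:12,v5:14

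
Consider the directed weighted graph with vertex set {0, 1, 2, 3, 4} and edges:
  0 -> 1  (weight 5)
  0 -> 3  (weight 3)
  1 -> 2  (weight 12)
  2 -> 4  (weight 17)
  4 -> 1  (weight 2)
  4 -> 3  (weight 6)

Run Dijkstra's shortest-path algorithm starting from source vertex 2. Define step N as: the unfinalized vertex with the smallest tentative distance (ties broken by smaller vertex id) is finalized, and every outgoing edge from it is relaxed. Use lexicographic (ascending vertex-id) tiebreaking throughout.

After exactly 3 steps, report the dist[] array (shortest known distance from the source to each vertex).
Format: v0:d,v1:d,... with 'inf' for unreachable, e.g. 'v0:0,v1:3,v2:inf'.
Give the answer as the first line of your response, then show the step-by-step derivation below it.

v0:inf,v1:19,v2:0,v3:23,v4:17

step 1: dist = v0:inf,v1:inf,v2:0,v3:inf,v4:17
step 2: dist = v0:inf,v1:19,v2:0,v3:23,v4:17
step 3: dist = v0:inf,v1:19,v2:0,v3:23,v4:17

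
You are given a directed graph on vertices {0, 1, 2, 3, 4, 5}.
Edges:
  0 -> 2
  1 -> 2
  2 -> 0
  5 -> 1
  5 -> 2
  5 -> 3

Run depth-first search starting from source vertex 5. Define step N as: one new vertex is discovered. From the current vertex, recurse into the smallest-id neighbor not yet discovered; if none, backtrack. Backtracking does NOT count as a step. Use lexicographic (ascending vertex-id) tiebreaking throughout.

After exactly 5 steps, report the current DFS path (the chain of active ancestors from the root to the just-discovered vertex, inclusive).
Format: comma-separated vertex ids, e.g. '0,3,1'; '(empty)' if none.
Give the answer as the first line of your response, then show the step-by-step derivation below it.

5,3

step 1: discover 5; path=5; order=5
step 2: discover 1; path=5>1; order=5,1
step 3: discover 2; path=5>1>2; order=5,1,2
step 4: discover 0; path=5>1>2>0; order=5,1,2,0
step 5: discover 3; path=5>3; order=5,1,2,0,3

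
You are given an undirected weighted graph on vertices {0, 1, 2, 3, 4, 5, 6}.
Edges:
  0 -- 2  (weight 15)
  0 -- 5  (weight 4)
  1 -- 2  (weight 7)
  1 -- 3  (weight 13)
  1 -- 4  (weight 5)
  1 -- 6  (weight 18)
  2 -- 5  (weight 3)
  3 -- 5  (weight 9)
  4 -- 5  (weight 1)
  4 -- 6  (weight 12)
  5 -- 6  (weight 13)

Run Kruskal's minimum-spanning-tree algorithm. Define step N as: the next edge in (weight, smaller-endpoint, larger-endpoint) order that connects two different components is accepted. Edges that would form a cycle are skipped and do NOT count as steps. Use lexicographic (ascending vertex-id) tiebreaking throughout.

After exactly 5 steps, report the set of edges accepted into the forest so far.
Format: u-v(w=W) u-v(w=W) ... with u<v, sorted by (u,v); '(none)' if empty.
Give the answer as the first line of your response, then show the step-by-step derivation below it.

0-5(w=4) 1-4(w=5) 2-5(w=3) 3-5(w=9) 4-5(w=1)

step 1: add edge 4-5 (w=1); MST = {4-5(w=1)}
step 2: add edge 2-5 (w=3); MST = {2-5(w=3) 4-5(w=1)}
step 3: add edge 0-5 (w=4); MST = {0-5(w=4) 2-5(w=3) 4-5(w=1)}
step 4: add edge 1-4 (w=5); MST = {0-5(w=4) 1-4(w=5) 2-5(w=3) 4-5(w=1)}
step 5: add edge 3-5 (w=9); MST = {0-5(w=4) 1-4(w=5) 2-5(w=3) 3-5(w=9) 4-5(w=1)}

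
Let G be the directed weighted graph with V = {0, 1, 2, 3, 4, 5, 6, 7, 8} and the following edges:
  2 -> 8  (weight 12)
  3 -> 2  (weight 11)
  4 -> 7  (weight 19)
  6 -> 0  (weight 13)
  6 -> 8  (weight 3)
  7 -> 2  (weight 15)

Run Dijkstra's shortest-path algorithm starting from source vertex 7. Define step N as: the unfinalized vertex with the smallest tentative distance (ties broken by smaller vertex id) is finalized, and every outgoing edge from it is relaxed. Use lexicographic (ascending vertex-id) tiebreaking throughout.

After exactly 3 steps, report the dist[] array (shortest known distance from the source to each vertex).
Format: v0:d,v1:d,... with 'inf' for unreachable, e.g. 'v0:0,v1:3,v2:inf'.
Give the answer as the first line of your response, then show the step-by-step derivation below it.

v0:inf,v1:inf,v2:15,v3:inf,v4:inf,v5:inf,v6:inf,v7:0,v8:27

step 1: dist = v0:inf,v1:inf,v2:15,v3:inf,v4:inf,v5:inf,v6:inf,v7:0,v8:inf
step 2: dist = v0:inf,v1:inf,v2:15,v3:inf,v4:inf,v5:inf,v6:inf,v7:0,v8:27
step 3: dist = v0:inf,v1:inf,v2:15,v3:inf,v4:inf,v5:inf,v6:inf,v7:0,v8:27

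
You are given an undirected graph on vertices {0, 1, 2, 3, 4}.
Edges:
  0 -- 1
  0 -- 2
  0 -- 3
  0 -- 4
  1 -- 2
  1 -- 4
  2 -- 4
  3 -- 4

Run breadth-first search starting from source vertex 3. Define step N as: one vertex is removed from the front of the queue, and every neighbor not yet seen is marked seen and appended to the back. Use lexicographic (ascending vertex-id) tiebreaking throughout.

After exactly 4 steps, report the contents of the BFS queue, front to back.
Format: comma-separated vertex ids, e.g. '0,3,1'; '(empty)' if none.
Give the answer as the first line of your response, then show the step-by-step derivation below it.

2

step 1: dequeue 3; queue=[0,4]; order=3
step 2: dequeue 0; queue=[4,1,2]; order=3,0
step 3: dequeue 4; queue=[1,2]; order=3,0,4
step 4: dequeue 1; queue=[2]; order=3,0,4,1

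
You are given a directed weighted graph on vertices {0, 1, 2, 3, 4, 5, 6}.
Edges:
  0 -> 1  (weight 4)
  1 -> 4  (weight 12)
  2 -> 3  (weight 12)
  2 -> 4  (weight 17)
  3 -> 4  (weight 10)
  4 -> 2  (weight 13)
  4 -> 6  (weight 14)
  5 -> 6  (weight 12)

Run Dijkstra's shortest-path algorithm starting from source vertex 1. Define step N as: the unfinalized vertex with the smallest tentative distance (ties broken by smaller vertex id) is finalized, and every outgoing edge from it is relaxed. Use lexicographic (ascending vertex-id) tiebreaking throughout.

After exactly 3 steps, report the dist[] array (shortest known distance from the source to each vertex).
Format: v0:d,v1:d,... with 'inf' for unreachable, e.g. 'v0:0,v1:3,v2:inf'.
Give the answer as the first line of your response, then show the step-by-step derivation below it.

v0:inf,v1:0,v2:25,v3:37,v4:12,v5:inf,v6:26

step 1: dist = v0:inf,v1:0,v2:inf,v3:inf,v4:12,v5:inf,v6:inf
step 2: dist = v0:inf,v1:0,v2:25,v3:inf,v4:12,v5:inf,v6:26
step 3: dist = v0:inf,v1:0,v2:25,v3:37,v4:12,v5:inf,v6:26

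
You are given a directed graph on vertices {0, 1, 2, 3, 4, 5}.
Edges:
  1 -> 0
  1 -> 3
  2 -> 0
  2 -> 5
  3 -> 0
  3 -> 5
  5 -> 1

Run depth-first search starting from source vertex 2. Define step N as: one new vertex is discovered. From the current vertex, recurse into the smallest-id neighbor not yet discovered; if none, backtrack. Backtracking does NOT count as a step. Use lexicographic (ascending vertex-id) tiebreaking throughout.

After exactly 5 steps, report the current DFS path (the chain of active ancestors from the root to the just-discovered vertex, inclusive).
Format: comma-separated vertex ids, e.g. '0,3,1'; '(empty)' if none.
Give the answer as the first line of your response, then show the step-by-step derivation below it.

2,5,1,3

step 1: discover 2; path=2; order=2
step 2: discover 0; path=2>0; order=2,0
step 3: discover 5; path=2>5; order=2,0,5
step 4: discover 1; path=2>5>1; order=2,0,5,1
step 5: discover 3; path=2>5>1>3; order=2,0,5,1,3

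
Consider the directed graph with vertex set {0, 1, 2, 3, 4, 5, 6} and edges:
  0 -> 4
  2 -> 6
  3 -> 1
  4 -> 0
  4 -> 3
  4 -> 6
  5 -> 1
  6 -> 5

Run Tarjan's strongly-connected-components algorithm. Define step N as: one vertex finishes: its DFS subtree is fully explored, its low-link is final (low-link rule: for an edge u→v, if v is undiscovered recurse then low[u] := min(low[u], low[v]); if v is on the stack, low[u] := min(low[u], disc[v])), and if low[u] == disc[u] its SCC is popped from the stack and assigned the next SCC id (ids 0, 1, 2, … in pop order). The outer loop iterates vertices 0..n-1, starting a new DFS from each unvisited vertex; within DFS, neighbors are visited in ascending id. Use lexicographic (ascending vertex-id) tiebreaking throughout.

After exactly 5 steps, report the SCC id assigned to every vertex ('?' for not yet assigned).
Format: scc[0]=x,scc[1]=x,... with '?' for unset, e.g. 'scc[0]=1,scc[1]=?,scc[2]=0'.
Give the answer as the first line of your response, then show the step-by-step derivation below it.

scc[0]=?,scc[1]=0,scc[2]=?,scc[3]=1,scc[4]=?,scc[5]=2,scc[6]=3

step 1: low=(low[0]=0,low[1]=3,low[2]=?,low[3]=2,low[4]=0,low[5]=?,low[6]=?); scc=(scc[0]=?,scc[1]=0,scc[2]=?,scc[3]=?,scc[4]=?,scc[5]=?,scc[6]=?)
step 2: low=(low[0]=0,low[1]=3,low[2]=?,low[3]=2,low[4]=0,low[5]=?,low[6]=?); scc=(scc[0]=?,scc[1]=0,scc[2]=?,scc[3]=1,scc[4]=?,scc[5]=?,scc[6]=?)
step 3: low=(low[0]=0,low[1]=3,low[2]=?,low[3]=2,low[4]=0,low[5]=5,low[6]=4); scc=(scc[0]=?,scc[1]=0,scc[2]=?,scc[3]=1,scc[4]=?,scc[5]=2,scc[6]=?)
step 4: low=(low[0]=0,low[1]=3,low[2]=?,low[3]=2,low[4]=0,low[5]=5,low[6]=4); scc=(scc[0]=?,scc[1]=0,scc[2]=?,scc[3]=1,scc[4]=?,scc[5]=2,scc[6]=3)
step 5: low=(low[0]=0,low[1]=3,low[2]=?,low[3]=2,low[4]=0,low[5]=5,low[6]=4); scc=(scc[0]=?,scc[1]=0,scc[2]=?,scc[3]=1,scc[4]=?,scc[5]=2,scc[6]=3)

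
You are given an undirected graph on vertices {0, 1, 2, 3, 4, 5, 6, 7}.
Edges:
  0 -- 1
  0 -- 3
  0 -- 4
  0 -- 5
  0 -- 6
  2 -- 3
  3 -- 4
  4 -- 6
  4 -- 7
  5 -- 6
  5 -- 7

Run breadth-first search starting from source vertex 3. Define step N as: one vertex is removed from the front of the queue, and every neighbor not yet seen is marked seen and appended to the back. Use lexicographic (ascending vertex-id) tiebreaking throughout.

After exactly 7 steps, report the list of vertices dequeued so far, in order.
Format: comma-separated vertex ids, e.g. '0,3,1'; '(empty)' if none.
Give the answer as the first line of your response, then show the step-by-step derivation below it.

3,0,2,4,1,5,6

step 1: dequeue 3; queue=[0,2,4]; order=3
step 2: dequeue 0; queue=[2,4,1,5,6]; order=3,0
step 3: dequeue 2; queue=[4,1,5,6]; order=3,0,2
step 4: dequeue 4; queue=[1,5,6,7]; order=3,0,2,4
step 5: dequeue 1; queue=[5,6,7]; order=3,0,2,4,1
step 6: dequeue 5; queue=[6,7]; order=3,0,2,4,1,5
step 7: dequeue 6; queue=[7]; order=3,0,2,4,1,5,6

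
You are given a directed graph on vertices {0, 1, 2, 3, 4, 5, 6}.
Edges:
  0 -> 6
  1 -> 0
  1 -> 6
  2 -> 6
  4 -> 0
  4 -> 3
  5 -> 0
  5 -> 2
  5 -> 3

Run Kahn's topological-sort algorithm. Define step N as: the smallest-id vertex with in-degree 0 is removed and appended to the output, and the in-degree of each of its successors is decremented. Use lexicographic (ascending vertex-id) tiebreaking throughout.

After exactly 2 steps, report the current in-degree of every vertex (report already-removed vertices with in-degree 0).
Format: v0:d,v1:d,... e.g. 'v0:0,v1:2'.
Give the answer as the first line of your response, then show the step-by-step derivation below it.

v0:1,v1:0,v2:1,v3:1,v4:0,v5:0,v6:2

step 1: output 1; order=[1]; indeg=(2,0,1,2,0,0,2)
step 2: output 4; order=[1,4]; indeg=(1,0,1,1,0,0,2)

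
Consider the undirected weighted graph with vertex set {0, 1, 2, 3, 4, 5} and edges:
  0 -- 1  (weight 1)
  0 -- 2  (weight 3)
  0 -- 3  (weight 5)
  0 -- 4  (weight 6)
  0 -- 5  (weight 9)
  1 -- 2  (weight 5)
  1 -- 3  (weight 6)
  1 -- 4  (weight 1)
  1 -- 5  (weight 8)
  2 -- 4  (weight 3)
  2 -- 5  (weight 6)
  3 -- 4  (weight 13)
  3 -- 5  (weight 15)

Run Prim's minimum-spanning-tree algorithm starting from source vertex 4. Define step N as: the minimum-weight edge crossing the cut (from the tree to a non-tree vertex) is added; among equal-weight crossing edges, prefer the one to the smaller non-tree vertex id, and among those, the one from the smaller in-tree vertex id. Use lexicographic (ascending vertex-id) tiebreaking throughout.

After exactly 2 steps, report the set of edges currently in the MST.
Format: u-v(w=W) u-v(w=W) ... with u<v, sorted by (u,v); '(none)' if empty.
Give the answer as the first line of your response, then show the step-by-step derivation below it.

0-1(w=1) 1-4(w=1)

step 1: add edge 1-4 (w=1); MST = {1-4(w=1)}
step 2: add edge 0-1 (w=1); MST = {0-1(w=1) 1-4(w=1)}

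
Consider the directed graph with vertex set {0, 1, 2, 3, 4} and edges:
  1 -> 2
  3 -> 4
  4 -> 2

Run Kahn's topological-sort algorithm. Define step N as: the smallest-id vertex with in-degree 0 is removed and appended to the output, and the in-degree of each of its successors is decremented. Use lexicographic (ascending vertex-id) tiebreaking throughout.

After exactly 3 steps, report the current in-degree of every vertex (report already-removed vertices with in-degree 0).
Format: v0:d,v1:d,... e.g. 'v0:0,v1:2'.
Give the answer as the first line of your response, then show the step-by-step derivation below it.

v0:0,v1:0,v2:1,v3:0,v4:0

step 1: output 0; order=[0]; indeg=(0,0,2,0,1)
step 2: output 1; order=[0,1]; indeg=(0,0,1,0,1)
step 3: output 3; order=[0,1,3]; indeg=(0,0,1,0,0)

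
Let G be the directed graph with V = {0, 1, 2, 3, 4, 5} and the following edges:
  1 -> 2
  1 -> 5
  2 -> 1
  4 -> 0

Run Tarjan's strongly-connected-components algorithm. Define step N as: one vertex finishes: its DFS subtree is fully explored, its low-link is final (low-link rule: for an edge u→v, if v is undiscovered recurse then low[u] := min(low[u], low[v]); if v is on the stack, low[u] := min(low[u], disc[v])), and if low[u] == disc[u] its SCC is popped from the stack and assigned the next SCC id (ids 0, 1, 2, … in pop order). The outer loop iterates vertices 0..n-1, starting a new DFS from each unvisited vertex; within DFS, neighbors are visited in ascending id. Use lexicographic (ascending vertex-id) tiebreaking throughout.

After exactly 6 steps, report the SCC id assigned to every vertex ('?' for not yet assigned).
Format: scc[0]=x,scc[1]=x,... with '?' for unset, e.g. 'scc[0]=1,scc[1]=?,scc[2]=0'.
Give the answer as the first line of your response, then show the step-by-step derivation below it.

scc[0]=0,scc[1]=2,scc[2]=2,scc[3]=3,scc[4]=4,scc[5]=1

step 1: low=(low[0]=0,low[1]=?,low[2]=?,low[3]=?,low[4]=?,low[5]=?); scc=(scc[0]=0,scc[1]=?,scc[2]=?,scc[3]=?,scc[4]=?,scc[5]=?)
step 2: low=(low[0]=0,low[1]=1,low[2]=1,low[3]=?,low[4]=?,low[5]=?); scc=(scc[0]=0,scc[1]=?,scc[2]=?,scc[3]=?,scc[4]=?,scc[5]=?)
step 3: low=(low[0]=0,low[1]=1,low[2]=1,low[3]=?,low[4]=?,low[5]=3); scc=(scc[0]=0,scc[1]=?,scc[2]=?,scc[3]=?,scc[4]=?,scc[5]=1)
step 4: low=(low[0]=0,low[1]=1,low[2]=1,low[3]=?,low[4]=?,low[5]=3); scc=(scc[0]=0,scc[1]=2,scc[2]=2,scc[3]=?,scc[4]=?,scc[5]=1)
step 5: low=(low[0]=0,low[1]=1,low[2]=1,low[3]=4,low[4]=?,low[5]=3); scc=(scc[0]=0,scc[1]=2,scc[2]=2,scc[3]=3,scc[4]=?,scc[5]=1)
step 6: low=(low[0]=0,low[1]=1,low[2]=1,low[3]=4,low[4]=5,low[5]=3); scc=(scc[0]=0,scc[1]=2,scc[2]=2,scc[3]=3,scc[4]=4,scc[5]=1)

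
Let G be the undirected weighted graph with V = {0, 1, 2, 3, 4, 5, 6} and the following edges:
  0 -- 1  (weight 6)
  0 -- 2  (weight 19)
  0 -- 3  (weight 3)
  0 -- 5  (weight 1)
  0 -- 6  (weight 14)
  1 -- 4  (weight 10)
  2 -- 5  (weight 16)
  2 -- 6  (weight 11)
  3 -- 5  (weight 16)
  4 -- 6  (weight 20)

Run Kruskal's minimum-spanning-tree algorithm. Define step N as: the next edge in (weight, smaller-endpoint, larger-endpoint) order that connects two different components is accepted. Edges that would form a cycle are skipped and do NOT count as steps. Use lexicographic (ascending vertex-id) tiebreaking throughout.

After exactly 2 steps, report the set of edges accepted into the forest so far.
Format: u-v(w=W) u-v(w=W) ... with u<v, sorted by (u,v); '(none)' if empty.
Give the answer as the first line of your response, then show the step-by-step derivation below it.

0-3(w=3) 0-5(w=1)

step 1: add edge 0-5 (w=1); MST = {0-5(w=1)}
step 2: add edge 0-3 (w=3); MST = {0-3(w=3) 0-5(w=1)}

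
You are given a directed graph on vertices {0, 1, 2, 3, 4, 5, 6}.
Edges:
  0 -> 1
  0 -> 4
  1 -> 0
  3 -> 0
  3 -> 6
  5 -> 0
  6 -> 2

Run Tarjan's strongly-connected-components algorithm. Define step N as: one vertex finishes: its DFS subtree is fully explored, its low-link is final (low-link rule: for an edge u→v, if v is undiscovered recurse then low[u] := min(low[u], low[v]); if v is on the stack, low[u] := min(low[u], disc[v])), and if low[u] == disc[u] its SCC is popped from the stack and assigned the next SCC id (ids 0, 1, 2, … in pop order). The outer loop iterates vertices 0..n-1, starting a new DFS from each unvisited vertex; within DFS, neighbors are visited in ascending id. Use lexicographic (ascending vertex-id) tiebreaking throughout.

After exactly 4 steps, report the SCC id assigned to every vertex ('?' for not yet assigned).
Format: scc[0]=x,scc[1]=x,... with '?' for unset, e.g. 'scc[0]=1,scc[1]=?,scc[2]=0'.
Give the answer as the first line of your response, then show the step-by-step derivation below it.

scc[0]=1,scc[1]=1,scc[2]=2,scc[3]=?,scc[4]=0,scc[5]=?,scc[6]=?

step 1: low=(low[0]=0,low[1]=0,low[2]=?,low[3]=?,low[4]=?,low[5]=?,low[6]=?); scc=(scc[0]=?,scc[1]=?,scc[2]=?,scc[3]=?,scc[4]=?,scc[5]=?,scc[6]=?)
step 2: low=(low[0]=0,low[1]=0,low[2]=?,low[3]=?,low[4]=2,low[5]=?,low[6]=?); scc=(scc[0]=?,scc[1]=?,scc[2]=?,scc[3]=?,scc[4]=0,scc[5]=?,scc[6]=?)
step 3: low=(low[0]=0,low[1]=0,low[2]=?,low[3]=?,low[4]=2,low[5]=?,low[6]=?); scc=(scc[0]=1,scc[1]=1,scc[2]=?,scc[3]=?,scc[4]=0,scc[5]=?,scc[6]=?)
step 4: low=(low[0]=0,low[1]=0,low[2]=3,low[3]=?,low[4]=2,low[5]=?,low[6]=?); scc=(scc[0]=1,scc[1]=1,scc[2]=2,scc[3]=?,scc[4]=0,scc[5]=?,scc[6]=?)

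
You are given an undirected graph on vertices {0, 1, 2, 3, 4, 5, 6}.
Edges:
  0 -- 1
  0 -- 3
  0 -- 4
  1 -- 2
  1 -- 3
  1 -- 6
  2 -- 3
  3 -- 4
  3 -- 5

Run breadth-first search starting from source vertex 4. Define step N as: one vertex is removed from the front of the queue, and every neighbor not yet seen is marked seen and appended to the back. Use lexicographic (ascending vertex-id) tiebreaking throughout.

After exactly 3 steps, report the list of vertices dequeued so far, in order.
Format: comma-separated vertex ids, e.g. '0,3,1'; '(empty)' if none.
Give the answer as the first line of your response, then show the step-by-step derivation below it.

4,0,3

step 1: dequeue 4; queue=[0,3]; order=4
step 2: dequeue 0; queue=[3,1]; order=4,0
step 3: dequeue 3; queue=[1,2,5]; order=4,0,3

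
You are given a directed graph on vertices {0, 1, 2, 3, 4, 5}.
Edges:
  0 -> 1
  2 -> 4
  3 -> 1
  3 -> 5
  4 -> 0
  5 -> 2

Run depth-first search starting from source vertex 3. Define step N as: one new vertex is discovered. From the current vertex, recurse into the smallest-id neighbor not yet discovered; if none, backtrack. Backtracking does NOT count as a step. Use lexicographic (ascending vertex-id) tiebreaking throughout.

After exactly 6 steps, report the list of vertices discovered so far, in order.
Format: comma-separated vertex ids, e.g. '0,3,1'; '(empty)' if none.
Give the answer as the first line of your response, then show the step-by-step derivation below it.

3,1,5,2,4,0

step 1: discover 3; path=3; order=3
step 2: discover 1; path=3>1; order=3,1
step 3: discover 5; path=3>5; order=3,1,5
step 4: discover 2; path=3>5>2; order=3,1,5,2
step 5: discover 4; path=3>5>2>4; order=3,1,5,2,4
step 6: discover 0; path=3>5>2>4>0; order=3,1,5,2,4,0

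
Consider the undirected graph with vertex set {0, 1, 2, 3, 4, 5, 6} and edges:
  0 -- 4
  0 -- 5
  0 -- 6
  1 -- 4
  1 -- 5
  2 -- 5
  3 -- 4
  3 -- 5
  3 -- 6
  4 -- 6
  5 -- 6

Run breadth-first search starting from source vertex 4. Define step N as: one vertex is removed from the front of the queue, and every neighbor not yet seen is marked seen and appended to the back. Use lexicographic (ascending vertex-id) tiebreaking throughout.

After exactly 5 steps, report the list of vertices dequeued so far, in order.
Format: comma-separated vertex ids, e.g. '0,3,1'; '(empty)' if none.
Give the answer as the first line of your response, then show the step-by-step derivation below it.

4,0,1,3,6

step 1: dequeue 4; queue=[0,1,3,6]; order=4
step 2: dequeue 0; queue=[1,3,6,5]; order=4,0
step 3: dequeue 1; queue=[3,6,5]; order=4,0,1
step 4: dequeue 3; queue=[6,5]; order=4,0,1,3
step 5: dequeue 6; queue=[5]; order=4,0,1,3,6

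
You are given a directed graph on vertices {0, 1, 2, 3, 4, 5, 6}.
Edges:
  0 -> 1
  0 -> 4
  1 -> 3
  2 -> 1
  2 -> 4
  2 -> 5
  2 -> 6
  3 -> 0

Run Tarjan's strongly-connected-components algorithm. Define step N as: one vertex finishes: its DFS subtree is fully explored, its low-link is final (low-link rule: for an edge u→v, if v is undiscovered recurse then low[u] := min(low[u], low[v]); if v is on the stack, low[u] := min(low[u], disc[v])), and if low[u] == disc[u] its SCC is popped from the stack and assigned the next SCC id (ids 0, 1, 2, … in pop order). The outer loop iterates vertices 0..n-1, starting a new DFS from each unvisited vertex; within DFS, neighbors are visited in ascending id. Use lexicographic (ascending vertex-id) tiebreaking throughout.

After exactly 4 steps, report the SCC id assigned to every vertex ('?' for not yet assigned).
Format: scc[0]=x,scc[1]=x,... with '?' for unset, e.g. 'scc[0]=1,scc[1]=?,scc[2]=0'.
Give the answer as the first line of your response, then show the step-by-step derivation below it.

scc[0]=1,scc[1]=1,scc[2]=?,scc[3]=1,scc[4]=0,scc[5]=?,scc[6]=?

step 1: low=(low[0]=0,low[1]=1,low[2]=?,low[3]=0,low[4]=?,low[5]=?,low[6]=?); scc=(scc[0]=?,scc[1]=?,scc[2]=?,scc[3]=?,scc[4]=?,scc[5]=?,scc[6]=?)
step 2: low=(low[0]=0,low[1]=0,low[2]=?,low[3]=0,low[4]=?,low[5]=?,low[6]=?); scc=(scc[0]=?,scc[1]=?,scc[2]=?,scc[3]=?,scc[4]=?,scc[5]=?,scc[6]=?)
step 3: low=(low[0]=0,low[1]=0,low[2]=?,low[3]=0,low[4]=3,low[5]=?,low[6]=?); scc=(scc[0]=?,scc[1]=?,scc[2]=?,scc[3]=?,scc[4]=0,scc[5]=?,scc[6]=?)
step 4: low=(low[0]=0,low[1]=0,low[2]=?,low[3]=0,low[4]=3,low[5]=?,low[6]=?); scc=(scc[0]=1,scc[1]=1,scc[2]=?,scc[3]=1,scc[4]=0,scc[5]=?,scc[6]=?)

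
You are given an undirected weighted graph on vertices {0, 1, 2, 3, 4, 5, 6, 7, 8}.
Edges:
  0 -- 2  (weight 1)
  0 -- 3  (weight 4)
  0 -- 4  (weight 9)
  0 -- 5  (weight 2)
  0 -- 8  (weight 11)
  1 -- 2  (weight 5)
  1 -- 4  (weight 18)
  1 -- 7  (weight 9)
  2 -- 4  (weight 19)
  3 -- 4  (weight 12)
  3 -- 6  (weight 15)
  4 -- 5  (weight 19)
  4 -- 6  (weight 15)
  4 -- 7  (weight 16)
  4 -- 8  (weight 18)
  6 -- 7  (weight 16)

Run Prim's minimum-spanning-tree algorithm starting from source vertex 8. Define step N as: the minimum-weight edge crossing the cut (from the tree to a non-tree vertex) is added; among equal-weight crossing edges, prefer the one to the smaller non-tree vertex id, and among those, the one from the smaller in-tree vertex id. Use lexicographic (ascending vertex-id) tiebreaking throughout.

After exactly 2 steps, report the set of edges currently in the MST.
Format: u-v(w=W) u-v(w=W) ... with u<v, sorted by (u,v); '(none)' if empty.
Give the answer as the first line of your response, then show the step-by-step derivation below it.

0-2(w=1) 0-8(w=11)

step 1: add edge 0-8 (w=11); MST = {0-8(w=11)}
step 2: add edge 0-2 (w=1); MST = {0-2(w=1) 0-8(w=11)}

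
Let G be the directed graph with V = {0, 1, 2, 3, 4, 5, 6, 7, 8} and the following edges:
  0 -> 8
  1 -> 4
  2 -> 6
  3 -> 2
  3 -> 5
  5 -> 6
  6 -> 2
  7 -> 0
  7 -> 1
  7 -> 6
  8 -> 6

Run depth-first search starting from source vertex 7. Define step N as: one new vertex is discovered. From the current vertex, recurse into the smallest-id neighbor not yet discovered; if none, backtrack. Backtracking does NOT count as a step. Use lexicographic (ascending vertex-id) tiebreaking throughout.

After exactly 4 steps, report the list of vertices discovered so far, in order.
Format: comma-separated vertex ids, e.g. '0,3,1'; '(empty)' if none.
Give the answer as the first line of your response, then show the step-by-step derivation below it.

7,0,8,6

step 1: discover 7; path=7; order=7
step 2: discover 0; path=7>0; order=7,0
step 3: discover 8; path=7>0>8; order=7,0,8
step 4: discover 6; path=7>0>8>6; order=7,0,8,6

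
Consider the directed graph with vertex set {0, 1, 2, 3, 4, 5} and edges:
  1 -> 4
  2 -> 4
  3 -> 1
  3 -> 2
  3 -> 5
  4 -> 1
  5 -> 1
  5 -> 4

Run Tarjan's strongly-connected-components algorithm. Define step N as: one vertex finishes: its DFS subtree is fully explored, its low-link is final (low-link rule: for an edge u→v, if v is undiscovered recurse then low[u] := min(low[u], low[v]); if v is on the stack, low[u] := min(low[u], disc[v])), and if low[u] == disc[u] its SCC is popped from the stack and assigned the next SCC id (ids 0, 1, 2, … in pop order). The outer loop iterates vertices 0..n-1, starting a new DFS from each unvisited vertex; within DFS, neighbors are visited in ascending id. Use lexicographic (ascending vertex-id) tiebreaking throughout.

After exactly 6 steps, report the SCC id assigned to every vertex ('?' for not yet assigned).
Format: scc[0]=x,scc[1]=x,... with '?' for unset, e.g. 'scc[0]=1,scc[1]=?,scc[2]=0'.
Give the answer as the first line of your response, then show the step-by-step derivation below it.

scc[0]=0,scc[1]=1,scc[2]=2,scc[3]=4,scc[4]=1,scc[5]=3

step 1: low=(low[0]=0,low[1]=?,low[2]=?,low[3]=?,low[4]=?,low[5]=?); scc=(scc[0]=0,scc[1]=?,scc[2]=?,scc[3]=?,scc[4]=?,scc[5]=?)
step 2: low=(low[0]=0,low[1]=1,low[2]=?,low[3]=?,low[4]=1,low[5]=?); scc=(scc[0]=0,scc[1]=?,scc[2]=?,scc[3]=?,scc[4]=?,scc[5]=?)
step 3: low=(low[0]=0,low[1]=1,low[2]=?,low[3]=?,low[4]=1,low[5]=?); scc=(scc[0]=0,scc[1]=1,scc[2]=?,scc[3]=?,scc[4]=1,scc[5]=?)
step 4: low=(low[0]=0,low[1]=1,low[2]=3,low[3]=?,low[4]=1,low[5]=?); scc=(scc[0]=0,scc[1]=1,scc[2]=2,scc[3]=?,scc[4]=1,scc[5]=?)
step 5: low=(low[0]=0,low[1]=1,low[2]=3,low[3]=4,low[4]=1,low[5]=5); scc=(scc[0]=0,scc[1]=1,scc[2]=2,scc[3]=?,scc[4]=1,scc[5]=3)
step 6: low=(low[0]=0,low[1]=1,low[2]=3,low[3]=4,low[4]=1,low[5]=5); scc=(scc[0]=0,scc[1]=1,scc[2]=2,scc[3]=4,scc[4]=1,scc[5]=3)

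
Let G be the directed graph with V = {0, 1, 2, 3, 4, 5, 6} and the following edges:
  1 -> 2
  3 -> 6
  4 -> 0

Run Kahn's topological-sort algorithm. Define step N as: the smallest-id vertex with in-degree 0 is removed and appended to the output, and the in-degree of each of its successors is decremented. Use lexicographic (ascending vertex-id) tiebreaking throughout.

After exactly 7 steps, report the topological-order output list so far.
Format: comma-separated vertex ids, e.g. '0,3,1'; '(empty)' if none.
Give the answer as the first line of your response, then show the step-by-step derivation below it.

1,2,3,4,0,5,6

step 1: output 1; order=[1]; indeg=(1,0,0,0,0,0,1)
step 2: output 2; order=[1,2]; indeg=(1,0,0,0,0,0,1)
step 3: output 3; order=[1,2,3]; indeg=(1,0,0,0,0,0,0)
step 4: output 4; order=[1,2,3,4]; indeg=(0,0,0,0,0,0,0)
step 5: output 0; order=[1,2,3,4,0]; indeg=(0,0,0,0,0,0,0)
step 6: output 5; order=[1,2,3,4,0,5]; indeg=(0,0,0,0,0,0,0)
step 7: output 6; order=[1,2,3,4,0,5,6]; indeg=(0,0,0,0,0,0,0)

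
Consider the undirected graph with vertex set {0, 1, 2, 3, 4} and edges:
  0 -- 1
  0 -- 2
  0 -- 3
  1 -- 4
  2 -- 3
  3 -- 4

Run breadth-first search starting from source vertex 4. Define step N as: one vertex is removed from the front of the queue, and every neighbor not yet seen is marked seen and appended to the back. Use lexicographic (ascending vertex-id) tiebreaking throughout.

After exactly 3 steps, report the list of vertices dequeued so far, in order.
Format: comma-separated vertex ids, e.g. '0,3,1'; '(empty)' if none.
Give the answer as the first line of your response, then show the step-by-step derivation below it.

4,1,3

step 1: dequeue 4; queue=[1,3]; order=4
step 2: dequeue 1; queue=[3,0]; order=4,1
step 3: dequeue 3; queue=[0,2]; order=4,1,3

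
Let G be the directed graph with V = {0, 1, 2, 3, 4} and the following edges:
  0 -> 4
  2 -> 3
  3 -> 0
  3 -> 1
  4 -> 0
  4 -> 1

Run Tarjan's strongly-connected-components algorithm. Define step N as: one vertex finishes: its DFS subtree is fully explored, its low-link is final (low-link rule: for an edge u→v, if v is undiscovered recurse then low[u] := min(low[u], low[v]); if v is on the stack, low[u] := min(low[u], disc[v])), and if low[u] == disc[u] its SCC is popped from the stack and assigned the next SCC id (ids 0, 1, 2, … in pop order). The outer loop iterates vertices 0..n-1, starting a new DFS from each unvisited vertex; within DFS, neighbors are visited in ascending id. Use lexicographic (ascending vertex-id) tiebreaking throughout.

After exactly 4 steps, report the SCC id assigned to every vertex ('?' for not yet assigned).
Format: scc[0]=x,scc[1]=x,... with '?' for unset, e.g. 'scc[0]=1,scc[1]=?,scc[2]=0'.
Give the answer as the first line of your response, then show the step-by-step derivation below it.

scc[0]=1,scc[1]=0,scc[2]=?,scc[3]=2,scc[4]=1

step 1: low=(low[0]=0,low[1]=2,low[2]=?,low[3]=?,low[4]=0); scc=(scc[0]=?,scc[1]=0,scc[2]=?,scc[3]=?,scc[4]=?)
step 2: low=(low[0]=0,low[1]=2,low[2]=?,low[3]=?,low[4]=0); scc=(scc[0]=?,scc[1]=0,scc[2]=?,scc[3]=?,scc[4]=?)
step 3: low=(low[0]=0,low[1]=2,low[2]=?,low[3]=?,low[4]=0); scc=(scc[0]=1,scc[1]=0,scc[2]=?,scc[3]=?,scc[4]=1)
step 4: low=(low[0]=0,low[1]=2,low[2]=3,low[3]=4,low[4]=0); scc=(scc[0]=1,scc[1]=0,scc[2]=?,scc[3]=2,scc[4]=1)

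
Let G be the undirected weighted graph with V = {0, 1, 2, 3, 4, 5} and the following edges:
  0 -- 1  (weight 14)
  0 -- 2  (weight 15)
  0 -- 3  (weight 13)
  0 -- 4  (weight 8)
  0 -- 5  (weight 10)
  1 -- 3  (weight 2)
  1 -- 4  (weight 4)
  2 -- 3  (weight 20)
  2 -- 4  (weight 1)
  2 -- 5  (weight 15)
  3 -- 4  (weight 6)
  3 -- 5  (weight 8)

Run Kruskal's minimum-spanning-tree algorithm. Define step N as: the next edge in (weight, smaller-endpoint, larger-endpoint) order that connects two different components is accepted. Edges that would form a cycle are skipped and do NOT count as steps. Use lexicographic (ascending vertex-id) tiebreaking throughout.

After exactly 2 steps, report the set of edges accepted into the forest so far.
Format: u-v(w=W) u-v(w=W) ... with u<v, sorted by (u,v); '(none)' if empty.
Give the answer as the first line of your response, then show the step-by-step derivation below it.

1-3(w=2) 2-4(w=1)

step 1: add edge 2-4 (w=1); MST = {2-4(w=1)}
step 2: add edge 1-3 (w=2); MST = {1-3(w=2) 2-4(w=1)}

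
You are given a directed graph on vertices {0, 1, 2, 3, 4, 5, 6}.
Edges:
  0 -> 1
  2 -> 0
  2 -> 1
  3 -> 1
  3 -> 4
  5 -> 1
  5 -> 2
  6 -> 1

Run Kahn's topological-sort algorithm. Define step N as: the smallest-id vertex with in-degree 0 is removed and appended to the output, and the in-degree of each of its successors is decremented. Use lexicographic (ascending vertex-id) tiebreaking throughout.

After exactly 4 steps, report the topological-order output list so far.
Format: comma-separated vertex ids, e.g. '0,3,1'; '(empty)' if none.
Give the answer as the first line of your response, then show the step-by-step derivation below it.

3,4,5,2

step 1: output 3; order=[3]; indeg=(1,4,1,0,0,0,0)
step 2: output 4; order=[3,4]; indeg=(1,4,1,0,0,0,0)
step 3: output 5; order=[3,4,5]; indeg=(1,3,0,0,0,0,0)
step 4: output 2; order=[3,4,5,2]; indeg=(0,2,0,0,0,0,0)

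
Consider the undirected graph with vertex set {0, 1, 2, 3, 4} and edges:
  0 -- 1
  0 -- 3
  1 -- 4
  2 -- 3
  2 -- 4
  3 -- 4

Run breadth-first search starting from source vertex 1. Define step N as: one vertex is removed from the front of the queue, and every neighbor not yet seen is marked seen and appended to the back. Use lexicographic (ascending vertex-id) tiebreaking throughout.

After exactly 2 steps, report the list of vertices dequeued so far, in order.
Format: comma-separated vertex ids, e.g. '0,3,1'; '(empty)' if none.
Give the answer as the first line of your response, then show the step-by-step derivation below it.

1,0

step 1: dequeue 1; queue=[0,4]; order=1
step 2: dequeue 0; queue=[4,3]; order=1,0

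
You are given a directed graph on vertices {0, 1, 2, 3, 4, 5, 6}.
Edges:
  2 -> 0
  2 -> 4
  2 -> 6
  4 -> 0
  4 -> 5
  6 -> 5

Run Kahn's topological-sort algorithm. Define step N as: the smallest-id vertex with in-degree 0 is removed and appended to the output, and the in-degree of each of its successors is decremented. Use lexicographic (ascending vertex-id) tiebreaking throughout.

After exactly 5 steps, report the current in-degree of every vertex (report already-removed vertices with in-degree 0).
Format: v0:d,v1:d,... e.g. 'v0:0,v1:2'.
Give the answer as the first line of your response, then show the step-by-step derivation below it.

v0:0,v1:0,v2:0,v3:0,v4:0,v5:1,v6:0

step 1: output 1; order=[1]; indeg=(2,0,0,0,1,2,1)
step 2: output 2; order=[1,2]; indeg=(1,0,0,0,0,2,0)
step 3: output 3; order=[1,2,3]; indeg=(1,0,0,0,0,2,0)
step 4: output 4; order=[1,2,3,4]; indeg=(0,0,0,0,0,1,0)
step 5: output 0; order=[1,2,3,4,0]; indeg=(0,0,0,0,0,1,0)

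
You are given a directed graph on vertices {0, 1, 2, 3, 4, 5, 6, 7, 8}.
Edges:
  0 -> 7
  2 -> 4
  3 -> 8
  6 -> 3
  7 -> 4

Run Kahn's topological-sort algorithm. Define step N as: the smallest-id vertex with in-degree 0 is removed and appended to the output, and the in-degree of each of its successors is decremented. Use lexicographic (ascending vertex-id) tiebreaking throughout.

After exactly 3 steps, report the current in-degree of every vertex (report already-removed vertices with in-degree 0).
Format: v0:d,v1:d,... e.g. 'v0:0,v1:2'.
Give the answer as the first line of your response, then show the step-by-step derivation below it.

v0:0,v1:0,v2:0,v3:1,v4:1,v5:0,v6:0,v7:0,v8:1

step 1: output 0; order=[0]; indeg=(0,0,0,1,2,0,0,0,1)
step 2: output 1; order=[0,1]; indeg=(0,0,0,1,2,0,0,0,1)
step 3: output 2; order=[0,1,2]; indeg=(0,0,0,1,1,0,0,0,1)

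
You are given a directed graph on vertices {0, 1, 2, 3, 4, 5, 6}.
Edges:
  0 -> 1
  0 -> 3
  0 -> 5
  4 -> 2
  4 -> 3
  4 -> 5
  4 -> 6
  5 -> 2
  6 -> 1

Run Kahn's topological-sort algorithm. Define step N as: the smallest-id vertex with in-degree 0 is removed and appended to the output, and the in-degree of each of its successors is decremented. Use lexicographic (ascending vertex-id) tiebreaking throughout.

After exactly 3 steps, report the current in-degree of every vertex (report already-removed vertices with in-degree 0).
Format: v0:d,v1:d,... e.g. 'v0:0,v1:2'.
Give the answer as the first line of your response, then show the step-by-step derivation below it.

v0:0,v1:1,v2:1,v3:0,v4:0,v5:0,v6:0

step 1: output 0; order=[0]; indeg=(0,1,2,1,0,1,1)
step 2: output 4; order=[0,4]; indeg=(0,1,1,0,0,0,0)
step 3: output 3; order=[0,4,3]; indeg=(0,1,1,0,0,0,0)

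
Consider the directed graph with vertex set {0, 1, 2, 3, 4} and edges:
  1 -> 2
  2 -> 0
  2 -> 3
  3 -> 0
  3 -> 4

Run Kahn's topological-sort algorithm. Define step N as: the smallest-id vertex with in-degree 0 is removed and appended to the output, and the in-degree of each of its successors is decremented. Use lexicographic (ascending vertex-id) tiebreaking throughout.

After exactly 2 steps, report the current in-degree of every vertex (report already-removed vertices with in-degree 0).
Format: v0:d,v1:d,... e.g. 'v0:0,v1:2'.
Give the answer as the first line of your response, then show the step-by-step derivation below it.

v0:1,v1:0,v2:0,v3:0,v4:1

step 1: output 1; order=[1]; indeg=(2,0,0,1,1)
step 2: output 2; order=[1,2]; indeg=(1,0,0,0,1)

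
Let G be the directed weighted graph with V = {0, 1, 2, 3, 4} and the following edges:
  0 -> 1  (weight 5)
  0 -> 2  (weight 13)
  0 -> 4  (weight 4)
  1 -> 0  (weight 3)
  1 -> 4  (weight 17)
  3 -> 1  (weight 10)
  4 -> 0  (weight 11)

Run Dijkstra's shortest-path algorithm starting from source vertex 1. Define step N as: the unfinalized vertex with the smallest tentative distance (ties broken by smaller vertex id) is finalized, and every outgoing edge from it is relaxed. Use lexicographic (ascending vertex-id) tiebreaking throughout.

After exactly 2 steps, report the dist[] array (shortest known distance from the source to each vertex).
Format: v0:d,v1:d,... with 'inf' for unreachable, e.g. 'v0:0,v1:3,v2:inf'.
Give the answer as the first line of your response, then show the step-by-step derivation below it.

v0:3,v1:0,v2:16,v3:inf,v4:7

step 1: dist = v0:3,v1:0,v2:inf,v3:inf,v4:17
step 2: dist = v0:3,v1:0,v2:16,v3:inf,v4:7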